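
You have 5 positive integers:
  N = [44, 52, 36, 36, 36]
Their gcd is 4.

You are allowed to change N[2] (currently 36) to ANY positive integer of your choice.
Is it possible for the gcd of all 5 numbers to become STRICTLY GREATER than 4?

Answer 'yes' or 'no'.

Current gcd = 4
gcd of all OTHER numbers (without N[2]=36): gcd([44, 52, 36, 36]) = 4
The new gcd after any change is gcd(4, new_value).
This can be at most 4.
Since 4 = old gcd 4, the gcd can only stay the same or decrease.

Answer: no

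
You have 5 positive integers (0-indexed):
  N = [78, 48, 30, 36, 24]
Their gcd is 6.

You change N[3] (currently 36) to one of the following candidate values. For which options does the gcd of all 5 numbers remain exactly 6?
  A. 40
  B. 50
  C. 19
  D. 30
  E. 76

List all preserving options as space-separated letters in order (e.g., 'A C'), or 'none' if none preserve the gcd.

Answer: D

Derivation:
Old gcd = 6; gcd of others (without N[3]) = 6
New gcd for candidate v: gcd(6, v). Preserves old gcd iff gcd(6, v) = 6.
  Option A: v=40, gcd(6,40)=2 -> changes
  Option B: v=50, gcd(6,50)=2 -> changes
  Option C: v=19, gcd(6,19)=1 -> changes
  Option D: v=30, gcd(6,30)=6 -> preserves
  Option E: v=76, gcd(6,76)=2 -> changes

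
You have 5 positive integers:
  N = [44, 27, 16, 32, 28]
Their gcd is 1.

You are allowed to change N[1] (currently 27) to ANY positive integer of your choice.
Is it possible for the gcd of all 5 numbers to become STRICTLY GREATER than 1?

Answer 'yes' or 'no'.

Current gcd = 1
gcd of all OTHER numbers (without N[1]=27): gcd([44, 16, 32, 28]) = 4
The new gcd after any change is gcd(4, new_value).
This can be at most 4.
Since 4 > old gcd 1, the gcd CAN increase (e.g., set N[1] = 4).

Answer: yes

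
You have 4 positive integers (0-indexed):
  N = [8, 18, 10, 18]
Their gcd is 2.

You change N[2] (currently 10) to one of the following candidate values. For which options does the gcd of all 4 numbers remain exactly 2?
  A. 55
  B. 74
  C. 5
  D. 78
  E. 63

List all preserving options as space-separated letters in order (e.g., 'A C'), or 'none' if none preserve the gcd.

Old gcd = 2; gcd of others (without N[2]) = 2
New gcd for candidate v: gcd(2, v). Preserves old gcd iff gcd(2, v) = 2.
  Option A: v=55, gcd(2,55)=1 -> changes
  Option B: v=74, gcd(2,74)=2 -> preserves
  Option C: v=5, gcd(2,5)=1 -> changes
  Option D: v=78, gcd(2,78)=2 -> preserves
  Option E: v=63, gcd(2,63)=1 -> changes

Answer: B D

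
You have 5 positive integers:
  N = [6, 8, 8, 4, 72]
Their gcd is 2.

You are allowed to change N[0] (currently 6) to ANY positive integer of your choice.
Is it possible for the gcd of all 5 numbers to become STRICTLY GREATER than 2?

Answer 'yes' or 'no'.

Current gcd = 2
gcd of all OTHER numbers (without N[0]=6): gcd([8, 8, 4, 72]) = 4
The new gcd after any change is gcd(4, new_value).
This can be at most 4.
Since 4 > old gcd 2, the gcd CAN increase (e.g., set N[0] = 4).

Answer: yes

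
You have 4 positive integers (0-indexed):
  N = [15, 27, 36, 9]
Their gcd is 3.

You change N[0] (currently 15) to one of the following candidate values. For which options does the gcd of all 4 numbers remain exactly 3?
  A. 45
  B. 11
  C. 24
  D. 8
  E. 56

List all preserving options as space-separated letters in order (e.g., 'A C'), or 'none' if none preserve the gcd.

Answer: C

Derivation:
Old gcd = 3; gcd of others (without N[0]) = 9
New gcd for candidate v: gcd(9, v). Preserves old gcd iff gcd(9, v) = 3.
  Option A: v=45, gcd(9,45)=9 -> changes
  Option B: v=11, gcd(9,11)=1 -> changes
  Option C: v=24, gcd(9,24)=3 -> preserves
  Option D: v=8, gcd(9,8)=1 -> changes
  Option E: v=56, gcd(9,56)=1 -> changes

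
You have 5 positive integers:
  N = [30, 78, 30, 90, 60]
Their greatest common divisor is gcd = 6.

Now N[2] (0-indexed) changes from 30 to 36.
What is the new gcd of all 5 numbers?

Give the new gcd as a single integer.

Answer: 6

Derivation:
Numbers: [30, 78, 30, 90, 60], gcd = 6
Change: index 2, 30 -> 36
gcd of the OTHER numbers (without index 2): gcd([30, 78, 90, 60]) = 6
New gcd = gcd(g_others, new_val) = gcd(6, 36) = 6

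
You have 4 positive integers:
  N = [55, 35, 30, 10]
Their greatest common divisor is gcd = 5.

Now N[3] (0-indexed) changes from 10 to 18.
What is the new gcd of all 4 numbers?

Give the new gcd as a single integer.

Answer: 1

Derivation:
Numbers: [55, 35, 30, 10], gcd = 5
Change: index 3, 10 -> 18
gcd of the OTHER numbers (without index 3): gcd([55, 35, 30]) = 5
New gcd = gcd(g_others, new_val) = gcd(5, 18) = 1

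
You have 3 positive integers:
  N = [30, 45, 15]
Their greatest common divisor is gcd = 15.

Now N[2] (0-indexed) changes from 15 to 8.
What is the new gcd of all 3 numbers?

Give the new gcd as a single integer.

Answer: 1

Derivation:
Numbers: [30, 45, 15], gcd = 15
Change: index 2, 15 -> 8
gcd of the OTHER numbers (without index 2): gcd([30, 45]) = 15
New gcd = gcd(g_others, new_val) = gcd(15, 8) = 1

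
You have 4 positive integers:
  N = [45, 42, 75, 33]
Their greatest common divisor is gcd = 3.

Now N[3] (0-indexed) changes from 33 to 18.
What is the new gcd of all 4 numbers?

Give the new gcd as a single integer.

Answer: 3

Derivation:
Numbers: [45, 42, 75, 33], gcd = 3
Change: index 3, 33 -> 18
gcd of the OTHER numbers (without index 3): gcd([45, 42, 75]) = 3
New gcd = gcd(g_others, new_val) = gcd(3, 18) = 3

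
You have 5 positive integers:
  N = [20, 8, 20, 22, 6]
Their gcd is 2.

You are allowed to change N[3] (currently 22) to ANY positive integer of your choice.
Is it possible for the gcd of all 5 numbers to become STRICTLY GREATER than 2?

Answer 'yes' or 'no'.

Answer: no

Derivation:
Current gcd = 2
gcd of all OTHER numbers (without N[3]=22): gcd([20, 8, 20, 6]) = 2
The new gcd after any change is gcd(2, new_value).
This can be at most 2.
Since 2 = old gcd 2, the gcd can only stay the same or decrease.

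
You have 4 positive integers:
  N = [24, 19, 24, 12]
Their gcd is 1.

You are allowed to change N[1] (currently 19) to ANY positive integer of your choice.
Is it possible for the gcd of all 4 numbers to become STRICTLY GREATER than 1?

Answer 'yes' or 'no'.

Answer: yes

Derivation:
Current gcd = 1
gcd of all OTHER numbers (without N[1]=19): gcd([24, 24, 12]) = 12
The new gcd after any change is gcd(12, new_value).
This can be at most 12.
Since 12 > old gcd 1, the gcd CAN increase (e.g., set N[1] = 12).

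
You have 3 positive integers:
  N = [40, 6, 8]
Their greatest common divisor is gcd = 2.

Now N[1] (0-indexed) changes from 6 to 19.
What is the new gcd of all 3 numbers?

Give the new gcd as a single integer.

Answer: 1

Derivation:
Numbers: [40, 6, 8], gcd = 2
Change: index 1, 6 -> 19
gcd of the OTHER numbers (without index 1): gcd([40, 8]) = 8
New gcd = gcd(g_others, new_val) = gcd(8, 19) = 1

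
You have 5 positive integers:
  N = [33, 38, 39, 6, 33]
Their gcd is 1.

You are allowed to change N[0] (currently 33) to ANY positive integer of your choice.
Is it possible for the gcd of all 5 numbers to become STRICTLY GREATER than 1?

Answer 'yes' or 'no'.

Answer: no

Derivation:
Current gcd = 1
gcd of all OTHER numbers (without N[0]=33): gcd([38, 39, 6, 33]) = 1
The new gcd after any change is gcd(1, new_value).
This can be at most 1.
Since 1 = old gcd 1, the gcd can only stay the same or decrease.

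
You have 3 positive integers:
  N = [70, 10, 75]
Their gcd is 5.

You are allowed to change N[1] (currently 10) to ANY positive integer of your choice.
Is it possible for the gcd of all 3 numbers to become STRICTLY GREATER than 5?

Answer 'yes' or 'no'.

Answer: no

Derivation:
Current gcd = 5
gcd of all OTHER numbers (without N[1]=10): gcd([70, 75]) = 5
The new gcd after any change is gcd(5, new_value).
This can be at most 5.
Since 5 = old gcd 5, the gcd can only stay the same or decrease.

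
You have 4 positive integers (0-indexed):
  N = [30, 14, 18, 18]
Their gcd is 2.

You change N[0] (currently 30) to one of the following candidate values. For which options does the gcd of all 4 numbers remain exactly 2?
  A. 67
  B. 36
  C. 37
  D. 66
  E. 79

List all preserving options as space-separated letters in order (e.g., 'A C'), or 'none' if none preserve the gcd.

Answer: B D

Derivation:
Old gcd = 2; gcd of others (without N[0]) = 2
New gcd for candidate v: gcd(2, v). Preserves old gcd iff gcd(2, v) = 2.
  Option A: v=67, gcd(2,67)=1 -> changes
  Option B: v=36, gcd(2,36)=2 -> preserves
  Option C: v=37, gcd(2,37)=1 -> changes
  Option D: v=66, gcd(2,66)=2 -> preserves
  Option E: v=79, gcd(2,79)=1 -> changes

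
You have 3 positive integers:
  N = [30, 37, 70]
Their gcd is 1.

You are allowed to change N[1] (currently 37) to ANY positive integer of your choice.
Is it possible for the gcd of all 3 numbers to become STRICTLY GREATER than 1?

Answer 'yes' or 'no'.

Current gcd = 1
gcd of all OTHER numbers (without N[1]=37): gcd([30, 70]) = 10
The new gcd after any change is gcd(10, new_value).
This can be at most 10.
Since 10 > old gcd 1, the gcd CAN increase (e.g., set N[1] = 10).

Answer: yes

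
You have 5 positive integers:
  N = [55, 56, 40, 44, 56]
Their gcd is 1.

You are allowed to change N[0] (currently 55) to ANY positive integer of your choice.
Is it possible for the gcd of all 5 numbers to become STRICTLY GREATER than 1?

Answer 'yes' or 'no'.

Current gcd = 1
gcd of all OTHER numbers (without N[0]=55): gcd([56, 40, 44, 56]) = 4
The new gcd after any change is gcd(4, new_value).
This can be at most 4.
Since 4 > old gcd 1, the gcd CAN increase (e.g., set N[0] = 4).

Answer: yes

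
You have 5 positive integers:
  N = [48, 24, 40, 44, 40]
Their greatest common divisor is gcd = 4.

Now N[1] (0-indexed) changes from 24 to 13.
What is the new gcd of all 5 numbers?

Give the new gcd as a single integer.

Answer: 1

Derivation:
Numbers: [48, 24, 40, 44, 40], gcd = 4
Change: index 1, 24 -> 13
gcd of the OTHER numbers (without index 1): gcd([48, 40, 44, 40]) = 4
New gcd = gcd(g_others, new_val) = gcd(4, 13) = 1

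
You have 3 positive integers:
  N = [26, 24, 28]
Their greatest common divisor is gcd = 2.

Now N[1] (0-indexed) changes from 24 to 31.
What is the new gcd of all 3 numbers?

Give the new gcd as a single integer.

Numbers: [26, 24, 28], gcd = 2
Change: index 1, 24 -> 31
gcd of the OTHER numbers (without index 1): gcd([26, 28]) = 2
New gcd = gcd(g_others, new_val) = gcd(2, 31) = 1

Answer: 1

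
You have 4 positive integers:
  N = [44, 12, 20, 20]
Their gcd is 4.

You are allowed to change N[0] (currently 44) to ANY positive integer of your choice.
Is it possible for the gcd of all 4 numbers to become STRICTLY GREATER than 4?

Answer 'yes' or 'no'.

Current gcd = 4
gcd of all OTHER numbers (without N[0]=44): gcd([12, 20, 20]) = 4
The new gcd after any change is gcd(4, new_value).
This can be at most 4.
Since 4 = old gcd 4, the gcd can only stay the same or decrease.

Answer: no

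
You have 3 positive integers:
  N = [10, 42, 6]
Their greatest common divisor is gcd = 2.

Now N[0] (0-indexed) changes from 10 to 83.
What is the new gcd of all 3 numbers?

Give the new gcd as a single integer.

Answer: 1

Derivation:
Numbers: [10, 42, 6], gcd = 2
Change: index 0, 10 -> 83
gcd of the OTHER numbers (without index 0): gcd([42, 6]) = 6
New gcd = gcd(g_others, new_val) = gcd(6, 83) = 1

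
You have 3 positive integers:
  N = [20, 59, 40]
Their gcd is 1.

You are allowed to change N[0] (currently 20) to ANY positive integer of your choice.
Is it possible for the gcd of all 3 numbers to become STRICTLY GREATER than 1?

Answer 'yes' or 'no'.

Answer: no

Derivation:
Current gcd = 1
gcd of all OTHER numbers (without N[0]=20): gcd([59, 40]) = 1
The new gcd after any change is gcd(1, new_value).
This can be at most 1.
Since 1 = old gcd 1, the gcd can only stay the same or decrease.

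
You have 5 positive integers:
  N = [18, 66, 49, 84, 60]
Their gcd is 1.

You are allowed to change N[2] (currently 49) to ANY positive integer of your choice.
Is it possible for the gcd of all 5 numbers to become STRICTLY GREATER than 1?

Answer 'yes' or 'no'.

Answer: yes

Derivation:
Current gcd = 1
gcd of all OTHER numbers (without N[2]=49): gcd([18, 66, 84, 60]) = 6
The new gcd after any change is gcd(6, new_value).
This can be at most 6.
Since 6 > old gcd 1, the gcd CAN increase (e.g., set N[2] = 6).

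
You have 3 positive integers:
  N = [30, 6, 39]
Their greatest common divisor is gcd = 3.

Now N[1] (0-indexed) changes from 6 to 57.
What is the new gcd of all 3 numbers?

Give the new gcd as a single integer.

Numbers: [30, 6, 39], gcd = 3
Change: index 1, 6 -> 57
gcd of the OTHER numbers (without index 1): gcd([30, 39]) = 3
New gcd = gcd(g_others, new_val) = gcd(3, 57) = 3

Answer: 3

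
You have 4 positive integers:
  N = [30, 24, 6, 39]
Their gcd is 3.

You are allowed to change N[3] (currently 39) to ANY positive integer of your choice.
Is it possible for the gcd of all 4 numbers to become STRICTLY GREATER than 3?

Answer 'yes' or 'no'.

Current gcd = 3
gcd of all OTHER numbers (without N[3]=39): gcd([30, 24, 6]) = 6
The new gcd after any change is gcd(6, new_value).
This can be at most 6.
Since 6 > old gcd 3, the gcd CAN increase (e.g., set N[3] = 6).

Answer: yes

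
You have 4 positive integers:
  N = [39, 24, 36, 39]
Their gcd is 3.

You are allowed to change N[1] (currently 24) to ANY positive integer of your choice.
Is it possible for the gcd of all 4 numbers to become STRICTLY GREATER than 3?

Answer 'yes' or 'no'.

Current gcd = 3
gcd of all OTHER numbers (without N[1]=24): gcd([39, 36, 39]) = 3
The new gcd after any change is gcd(3, new_value).
This can be at most 3.
Since 3 = old gcd 3, the gcd can only stay the same or decrease.

Answer: no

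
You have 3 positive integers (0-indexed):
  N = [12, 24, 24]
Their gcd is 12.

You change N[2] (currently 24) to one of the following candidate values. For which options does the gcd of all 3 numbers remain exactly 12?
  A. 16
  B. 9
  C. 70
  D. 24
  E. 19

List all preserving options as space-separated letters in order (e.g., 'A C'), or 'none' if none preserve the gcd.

Old gcd = 12; gcd of others (without N[2]) = 12
New gcd for candidate v: gcd(12, v). Preserves old gcd iff gcd(12, v) = 12.
  Option A: v=16, gcd(12,16)=4 -> changes
  Option B: v=9, gcd(12,9)=3 -> changes
  Option C: v=70, gcd(12,70)=2 -> changes
  Option D: v=24, gcd(12,24)=12 -> preserves
  Option E: v=19, gcd(12,19)=1 -> changes

Answer: D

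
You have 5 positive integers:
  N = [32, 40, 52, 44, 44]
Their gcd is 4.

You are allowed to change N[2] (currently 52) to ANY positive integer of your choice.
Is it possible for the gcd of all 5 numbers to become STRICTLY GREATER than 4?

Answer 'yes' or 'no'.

Current gcd = 4
gcd of all OTHER numbers (without N[2]=52): gcd([32, 40, 44, 44]) = 4
The new gcd after any change is gcd(4, new_value).
This can be at most 4.
Since 4 = old gcd 4, the gcd can only stay the same or decrease.

Answer: no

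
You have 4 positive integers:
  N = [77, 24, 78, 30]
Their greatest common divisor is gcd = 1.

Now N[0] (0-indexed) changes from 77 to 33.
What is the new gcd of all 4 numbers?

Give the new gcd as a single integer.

Numbers: [77, 24, 78, 30], gcd = 1
Change: index 0, 77 -> 33
gcd of the OTHER numbers (without index 0): gcd([24, 78, 30]) = 6
New gcd = gcd(g_others, new_val) = gcd(6, 33) = 3

Answer: 3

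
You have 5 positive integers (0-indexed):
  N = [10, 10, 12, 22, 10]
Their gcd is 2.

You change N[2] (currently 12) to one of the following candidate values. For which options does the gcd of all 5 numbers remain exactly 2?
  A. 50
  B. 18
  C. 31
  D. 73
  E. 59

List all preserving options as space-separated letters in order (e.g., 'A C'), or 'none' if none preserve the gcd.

Answer: A B

Derivation:
Old gcd = 2; gcd of others (without N[2]) = 2
New gcd for candidate v: gcd(2, v). Preserves old gcd iff gcd(2, v) = 2.
  Option A: v=50, gcd(2,50)=2 -> preserves
  Option B: v=18, gcd(2,18)=2 -> preserves
  Option C: v=31, gcd(2,31)=1 -> changes
  Option D: v=73, gcd(2,73)=1 -> changes
  Option E: v=59, gcd(2,59)=1 -> changes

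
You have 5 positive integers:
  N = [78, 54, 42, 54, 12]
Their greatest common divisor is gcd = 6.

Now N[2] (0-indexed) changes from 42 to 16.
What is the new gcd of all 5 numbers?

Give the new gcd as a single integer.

Numbers: [78, 54, 42, 54, 12], gcd = 6
Change: index 2, 42 -> 16
gcd of the OTHER numbers (without index 2): gcd([78, 54, 54, 12]) = 6
New gcd = gcd(g_others, new_val) = gcd(6, 16) = 2

Answer: 2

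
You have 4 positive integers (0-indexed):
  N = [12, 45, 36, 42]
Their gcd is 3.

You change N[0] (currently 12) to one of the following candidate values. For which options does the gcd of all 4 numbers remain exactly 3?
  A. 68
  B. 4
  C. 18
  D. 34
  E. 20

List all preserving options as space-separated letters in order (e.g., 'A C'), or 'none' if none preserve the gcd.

Old gcd = 3; gcd of others (without N[0]) = 3
New gcd for candidate v: gcd(3, v). Preserves old gcd iff gcd(3, v) = 3.
  Option A: v=68, gcd(3,68)=1 -> changes
  Option B: v=4, gcd(3,4)=1 -> changes
  Option C: v=18, gcd(3,18)=3 -> preserves
  Option D: v=34, gcd(3,34)=1 -> changes
  Option E: v=20, gcd(3,20)=1 -> changes

Answer: C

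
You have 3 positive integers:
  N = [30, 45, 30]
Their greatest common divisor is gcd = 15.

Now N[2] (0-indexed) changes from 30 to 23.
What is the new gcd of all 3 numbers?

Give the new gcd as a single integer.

Numbers: [30, 45, 30], gcd = 15
Change: index 2, 30 -> 23
gcd of the OTHER numbers (without index 2): gcd([30, 45]) = 15
New gcd = gcd(g_others, new_val) = gcd(15, 23) = 1

Answer: 1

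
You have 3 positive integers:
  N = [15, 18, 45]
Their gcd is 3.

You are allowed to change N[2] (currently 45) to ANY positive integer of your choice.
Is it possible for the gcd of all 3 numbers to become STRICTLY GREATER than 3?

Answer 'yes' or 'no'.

Current gcd = 3
gcd of all OTHER numbers (without N[2]=45): gcd([15, 18]) = 3
The new gcd after any change is gcd(3, new_value).
This can be at most 3.
Since 3 = old gcd 3, the gcd can only stay the same or decrease.

Answer: no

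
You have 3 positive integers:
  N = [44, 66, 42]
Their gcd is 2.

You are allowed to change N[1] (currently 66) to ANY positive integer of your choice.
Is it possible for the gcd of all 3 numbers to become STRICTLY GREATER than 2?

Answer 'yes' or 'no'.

Current gcd = 2
gcd of all OTHER numbers (without N[1]=66): gcd([44, 42]) = 2
The new gcd after any change is gcd(2, new_value).
This can be at most 2.
Since 2 = old gcd 2, the gcd can only stay the same or decrease.

Answer: no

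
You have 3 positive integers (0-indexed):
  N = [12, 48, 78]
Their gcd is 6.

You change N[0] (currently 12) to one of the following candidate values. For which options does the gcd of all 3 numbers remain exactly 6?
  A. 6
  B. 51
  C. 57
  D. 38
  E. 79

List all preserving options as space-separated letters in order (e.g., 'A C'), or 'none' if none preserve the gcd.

Old gcd = 6; gcd of others (without N[0]) = 6
New gcd for candidate v: gcd(6, v). Preserves old gcd iff gcd(6, v) = 6.
  Option A: v=6, gcd(6,6)=6 -> preserves
  Option B: v=51, gcd(6,51)=3 -> changes
  Option C: v=57, gcd(6,57)=3 -> changes
  Option D: v=38, gcd(6,38)=2 -> changes
  Option E: v=79, gcd(6,79)=1 -> changes

Answer: A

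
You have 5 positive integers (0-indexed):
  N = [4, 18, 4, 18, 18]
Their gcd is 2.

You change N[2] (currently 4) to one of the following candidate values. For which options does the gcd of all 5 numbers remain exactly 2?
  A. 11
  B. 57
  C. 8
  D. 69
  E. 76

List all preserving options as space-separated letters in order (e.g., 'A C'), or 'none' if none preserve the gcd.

Old gcd = 2; gcd of others (without N[2]) = 2
New gcd for candidate v: gcd(2, v). Preserves old gcd iff gcd(2, v) = 2.
  Option A: v=11, gcd(2,11)=1 -> changes
  Option B: v=57, gcd(2,57)=1 -> changes
  Option C: v=8, gcd(2,8)=2 -> preserves
  Option D: v=69, gcd(2,69)=1 -> changes
  Option E: v=76, gcd(2,76)=2 -> preserves

Answer: C E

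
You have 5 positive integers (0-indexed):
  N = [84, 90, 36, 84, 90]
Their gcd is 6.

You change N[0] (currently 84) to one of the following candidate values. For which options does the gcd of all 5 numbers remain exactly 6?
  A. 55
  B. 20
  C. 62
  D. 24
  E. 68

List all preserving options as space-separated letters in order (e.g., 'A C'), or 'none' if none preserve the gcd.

Old gcd = 6; gcd of others (without N[0]) = 6
New gcd for candidate v: gcd(6, v). Preserves old gcd iff gcd(6, v) = 6.
  Option A: v=55, gcd(6,55)=1 -> changes
  Option B: v=20, gcd(6,20)=2 -> changes
  Option C: v=62, gcd(6,62)=2 -> changes
  Option D: v=24, gcd(6,24)=6 -> preserves
  Option E: v=68, gcd(6,68)=2 -> changes

Answer: D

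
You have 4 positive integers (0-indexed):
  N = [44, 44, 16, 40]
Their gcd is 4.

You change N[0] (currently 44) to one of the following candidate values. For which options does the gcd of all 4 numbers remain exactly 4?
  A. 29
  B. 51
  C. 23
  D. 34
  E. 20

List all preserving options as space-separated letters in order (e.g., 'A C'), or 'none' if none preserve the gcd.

Answer: E

Derivation:
Old gcd = 4; gcd of others (without N[0]) = 4
New gcd for candidate v: gcd(4, v). Preserves old gcd iff gcd(4, v) = 4.
  Option A: v=29, gcd(4,29)=1 -> changes
  Option B: v=51, gcd(4,51)=1 -> changes
  Option C: v=23, gcd(4,23)=1 -> changes
  Option D: v=34, gcd(4,34)=2 -> changes
  Option E: v=20, gcd(4,20)=4 -> preserves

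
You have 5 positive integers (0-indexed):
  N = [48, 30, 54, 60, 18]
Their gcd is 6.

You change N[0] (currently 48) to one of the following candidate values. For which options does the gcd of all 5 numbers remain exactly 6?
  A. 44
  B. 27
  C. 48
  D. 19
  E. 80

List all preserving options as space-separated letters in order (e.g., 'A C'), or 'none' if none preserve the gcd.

Answer: C

Derivation:
Old gcd = 6; gcd of others (without N[0]) = 6
New gcd for candidate v: gcd(6, v). Preserves old gcd iff gcd(6, v) = 6.
  Option A: v=44, gcd(6,44)=2 -> changes
  Option B: v=27, gcd(6,27)=3 -> changes
  Option C: v=48, gcd(6,48)=6 -> preserves
  Option D: v=19, gcd(6,19)=1 -> changes
  Option E: v=80, gcd(6,80)=2 -> changes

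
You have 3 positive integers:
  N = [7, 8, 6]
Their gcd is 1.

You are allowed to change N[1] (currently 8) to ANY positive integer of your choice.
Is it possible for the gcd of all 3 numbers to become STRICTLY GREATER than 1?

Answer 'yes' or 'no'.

Current gcd = 1
gcd of all OTHER numbers (without N[1]=8): gcd([7, 6]) = 1
The new gcd after any change is gcd(1, new_value).
This can be at most 1.
Since 1 = old gcd 1, the gcd can only stay the same or decrease.

Answer: no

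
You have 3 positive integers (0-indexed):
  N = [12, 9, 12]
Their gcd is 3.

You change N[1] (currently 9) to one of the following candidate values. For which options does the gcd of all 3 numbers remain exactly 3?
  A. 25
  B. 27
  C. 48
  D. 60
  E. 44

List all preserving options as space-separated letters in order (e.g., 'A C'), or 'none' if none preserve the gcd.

Answer: B

Derivation:
Old gcd = 3; gcd of others (without N[1]) = 12
New gcd for candidate v: gcd(12, v). Preserves old gcd iff gcd(12, v) = 3.
  Option A: v=25, gcd(12,25)=1 -> changes
  Option B: v=27, gcd(12,27)=3 -> preserves
  Option C: v=48, gcd(12,48)=12 -> changes
  Option D: v=60, gcd(12,60)=12 -> changes
  Option E: v=44, gcd(12,44)=4 -> changes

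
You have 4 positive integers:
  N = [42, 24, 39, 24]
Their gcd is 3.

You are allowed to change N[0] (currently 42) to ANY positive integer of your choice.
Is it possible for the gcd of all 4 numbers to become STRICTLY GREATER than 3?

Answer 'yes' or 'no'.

Current gcd = 3
gcd of all OTHER numbers (without N[0]=42): gcd([24, 39, 24]) = 3
The new gcd after any change is gcd(3, new_value).
This can be at most 3.
Since 3 = old gcd 3, the gcd can only stay the same or decrease.

Answer: no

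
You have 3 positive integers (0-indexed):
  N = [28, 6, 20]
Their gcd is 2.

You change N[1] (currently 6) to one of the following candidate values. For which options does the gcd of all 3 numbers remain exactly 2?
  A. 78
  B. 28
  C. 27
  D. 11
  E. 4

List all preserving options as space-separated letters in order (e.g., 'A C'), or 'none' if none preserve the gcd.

Old gcd = 2; gcd of others (without N[1]) = 4
New gcd for candidate v: gcd(4, v). Preserves old gcd iff gcd(4, v) = 2.
  Option A: v=78, gcd(4,78)=2 -> preserves
  Option B: v=28, gcd(4,28)=4 -> changes
  Option C: v=27, gcd(4,27)=1 -> changes
  Option D: v=11, gcd(4,11)=1 -> changes
  Option E: v=4, gcd(4,4)=4 -> changes

Answer: A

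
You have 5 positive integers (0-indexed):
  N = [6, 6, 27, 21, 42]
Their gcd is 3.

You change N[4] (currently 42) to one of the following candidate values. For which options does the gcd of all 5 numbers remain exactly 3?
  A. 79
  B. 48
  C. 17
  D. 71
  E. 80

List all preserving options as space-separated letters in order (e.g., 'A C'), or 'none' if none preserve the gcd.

Old gcd = 3; gcd of others (without N[4]) = 3
New gcd for candidate v: gcd(3, v). Preserves old gcd iff gcd(3, v) = 3.
  Option A: v=79, gcd(3,79)=1 -> changes
  Option B: v=48, gcd(3,48)=3 -> preserves
  Option C: v=17, gcd(3,17)=1 -> changes
  Option D: v=71, gcd(3,71)=1 -> changes
  Option E: v=80, gcd(3,80)=1 -> changes

Answer: B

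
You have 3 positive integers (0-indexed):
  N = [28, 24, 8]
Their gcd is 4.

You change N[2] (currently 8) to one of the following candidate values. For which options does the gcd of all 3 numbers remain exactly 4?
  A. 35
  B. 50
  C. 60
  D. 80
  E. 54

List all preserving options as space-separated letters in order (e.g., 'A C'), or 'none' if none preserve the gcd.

Answer: C D

Derivation:
Old gcd = 4; gcd of others (without N[2]) = 4
New gcd for candidate v: gcd(4, v). Preserves old gcd iff gcd(4, v) = 4.
  Option A: v=35, gcd(4,35)=1 -> changes
  Option B: v=50, gcd(4,50)=2 -> changes
  Option C: v=60, gcd(4,60)=4 -> preserves
  Option D: v=80, gcd(4,80)=4 -> preserves
  Option E: v=54, gcd(4,54)=2 -> changes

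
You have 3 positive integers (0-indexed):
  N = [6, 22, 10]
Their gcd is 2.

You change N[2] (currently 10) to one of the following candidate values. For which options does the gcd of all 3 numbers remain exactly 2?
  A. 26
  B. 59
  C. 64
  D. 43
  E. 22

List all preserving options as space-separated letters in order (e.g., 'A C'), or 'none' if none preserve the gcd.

Old gcd = 2; gcd of others (without N[2]) = 2
New gcd for candidate v: gcd(2, v). Preserves old gcd iff gcd(2, v) = 2.
  Option A: v=26, gcd(2,26)=2 -> preserves
  Option B: v=59, gcd(2,59)=1 -> changes
  Option C: v=64, gcd(2,64)=2 -> preserves
  Option D: v=43, gcd(2,43)=1 -> changes
  Option E: v=22, gcd(2,22)=2 -> preserves

Answer: A C E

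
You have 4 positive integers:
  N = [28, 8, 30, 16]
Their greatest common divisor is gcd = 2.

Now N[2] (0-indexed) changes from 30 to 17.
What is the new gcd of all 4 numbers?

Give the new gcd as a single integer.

Numbers: [28, 8, 30, 16], gcd = 2
Change: index 2, 30 -> 17
gcd of the OTHER numbers (without index 2): gcd([28, 8, 16]) = 4
New gcd = gcd(g_others, new_val) = gcd(4, 17) = 1

Answer: 1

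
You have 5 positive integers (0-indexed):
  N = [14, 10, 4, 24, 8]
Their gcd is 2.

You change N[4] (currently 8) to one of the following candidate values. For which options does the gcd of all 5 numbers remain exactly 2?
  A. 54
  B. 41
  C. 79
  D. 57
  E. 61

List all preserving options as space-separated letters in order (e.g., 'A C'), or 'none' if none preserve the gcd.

Answer: A

Derivation:
Old gcd = 2; gcd of others (without N[4]) = 2
New gcd for candidate v: gcd(2, v). Preserves old gcd iff gcd(2, v) = 2.
  Option A: v=54, gcd(2,54)=2 -> preserves
  Option B: v=41, gcd(2,41)=1 -> changes
  Option C: v=79, gcd(2,79)=1 -> changes
  Option D: v=57, gcd(2,57)=1 -> changes
  Option E: v=61, gcd(2,61)=1 -> changes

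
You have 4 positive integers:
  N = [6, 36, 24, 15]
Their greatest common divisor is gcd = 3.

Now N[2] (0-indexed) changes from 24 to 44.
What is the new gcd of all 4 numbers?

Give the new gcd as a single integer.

Answer: 1

Derivation:
Numbers: [6, 36, 24, 15], gcd = 3
Change: index 2, 24 -> 44
gcd of the OTHER numbers (without index 2): gcd([6, 36, 15]) = 3
New gcd = gcd(g_others, new_val) = gcd(3, 44) = 1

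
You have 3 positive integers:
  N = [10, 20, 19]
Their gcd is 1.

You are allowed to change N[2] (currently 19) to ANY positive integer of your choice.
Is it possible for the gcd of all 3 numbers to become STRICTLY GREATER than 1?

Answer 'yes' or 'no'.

Answer: yes

Derivation:
Current gcd = 1
gcd of all OTHER numbers (without N[2]=19): gcd([10, 20]) = 10
The new gcd after any change is gcd(10, new_value).
This can be at most 10.
Since 10 > old gcd 1, the gcd CAN increase (e.g., set N[2] = 10).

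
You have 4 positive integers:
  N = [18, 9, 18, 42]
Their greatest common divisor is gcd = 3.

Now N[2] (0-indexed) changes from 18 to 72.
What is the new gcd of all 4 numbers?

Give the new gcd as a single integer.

Numbers: [18, 9, 18, 42], gcd = 3
Change: index 2, 18 -> 72
gcd of the OTHER numbers (without index 2): gcd([18, 9, 42]) = 3
New gcd = gcd(g_others, new_val) = gcd(3, 72) = 3

Answer: 3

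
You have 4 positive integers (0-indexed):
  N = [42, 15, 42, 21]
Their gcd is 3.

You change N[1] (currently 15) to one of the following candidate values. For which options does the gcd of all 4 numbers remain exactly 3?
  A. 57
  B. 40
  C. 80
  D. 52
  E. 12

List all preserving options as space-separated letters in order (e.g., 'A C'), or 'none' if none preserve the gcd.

Old gcd = 3; gcd of others (without N[1]) = 21
New gcd for candidate v: gcd(21, v). Preserves old gcd iff gcd(21, v) = 3.
  Option A: v=57, gcd(21,57)=3 -> preserves
  Option B: v=40, gcd(21,40)=1 -> changes
  Option C: v=80, gcd(21,80)=1 -> changes
  Option D: v=52, gcd(21,52)=1 -> changes
  Option E: v=12, gcd(21,12)=3 -> preserves

Answer: A E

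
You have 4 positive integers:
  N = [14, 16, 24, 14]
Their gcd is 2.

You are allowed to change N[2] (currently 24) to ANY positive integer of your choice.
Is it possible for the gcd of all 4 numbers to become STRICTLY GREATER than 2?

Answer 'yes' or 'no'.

Current gcd = 2
gcd of all OTHER numbers (without N[2]=24): gcd([14, 16, 14]) = 2
The new gcd after any change is gcd(2, new_value).
This can be at most 2.
Since 2 = old gcd 2, the gcd can only stay the same or decrease.

Answer: no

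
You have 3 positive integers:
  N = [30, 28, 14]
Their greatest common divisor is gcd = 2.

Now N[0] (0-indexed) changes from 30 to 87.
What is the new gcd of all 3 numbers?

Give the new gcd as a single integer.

Answer: 1

Derivation:
Numbers: [30, 28, 14], gcd = 2
Change: index 0, 30 -> 87
gcd of the OTHER numbers (without index 0): gcd([28, 14]) = 14
New gcd = gcd(g_others, new_val) = gcd(14, 87) = 1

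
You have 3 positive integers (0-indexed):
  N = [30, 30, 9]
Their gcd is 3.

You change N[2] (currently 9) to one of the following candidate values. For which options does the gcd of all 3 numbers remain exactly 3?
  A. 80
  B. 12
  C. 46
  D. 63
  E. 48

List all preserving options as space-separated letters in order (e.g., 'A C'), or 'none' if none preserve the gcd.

Old gcd = 3; gcd of others (without N[2]) = 30
New gcd for candidate v: gcd(30, v). Preserves old gcd iff gcd(30, v) = 3.
  Option A: v=80, gcd(30,80)=10 -> changes
  Option B: v=12, gcd(30,12)=6 -> changes
  Option C: v=46, gcd(30,46)=2 -> changes
  Option D: v=63, gcd(30,63)=3 -> preserves
  Option E: v=48, gcd(30,48)=6 -> changes

Answer: D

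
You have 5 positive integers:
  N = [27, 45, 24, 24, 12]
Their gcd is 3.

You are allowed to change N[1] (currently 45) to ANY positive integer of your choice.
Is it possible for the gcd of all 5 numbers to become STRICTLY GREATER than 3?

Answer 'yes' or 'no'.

Answer: no

Derivation:
Current gcd = 3
gcd of all OTHER numbers (without N[1]=45): gcd([27, 24, 24, 12]) = 3
The new gcd after any change is gcd(3, new_value).
This can be at most 3.
Since 3 = old gcd 3, the gcd can only stay the same or decrease.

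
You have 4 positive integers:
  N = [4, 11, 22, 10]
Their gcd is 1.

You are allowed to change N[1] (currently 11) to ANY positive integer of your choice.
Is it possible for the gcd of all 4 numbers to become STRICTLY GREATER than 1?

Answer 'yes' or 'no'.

Current gcd = 1
gcd of all OTHER numbers (without N[1]=11): gcd([4, 22, 10]) = 2
The new gcd after any change is gcd(2, new_value).
This can be at most 2.
Since 2 > old gcd 1, the gcd CAN increase (e.g., set N[1] = 2).

Answer: yes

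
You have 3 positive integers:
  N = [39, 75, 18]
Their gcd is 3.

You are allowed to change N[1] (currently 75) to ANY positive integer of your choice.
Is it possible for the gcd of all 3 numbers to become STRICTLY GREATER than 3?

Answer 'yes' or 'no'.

Answer: no

Derivation:
Current gcd = 3
gcd of all OTHER numbers (without N[1]=75): gcd([39, 18]) = 3
The new gcd after any change is gcd(3, new_value).
This can be at most 3.
Since 3 = old gcd 3, the gcd can only stay the same or decrease.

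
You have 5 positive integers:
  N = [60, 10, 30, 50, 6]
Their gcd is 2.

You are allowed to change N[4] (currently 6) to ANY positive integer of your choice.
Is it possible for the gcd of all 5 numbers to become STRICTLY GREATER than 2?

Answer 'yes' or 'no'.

Answer: yes

Derivation:
Current gcd = 2
gcd of all OTHER numbers (without N[4]=6): gcd([60, 10, 30, 50]) = 10
The new gcd after any change is gcd(10, new_value).
This can be at most 10.
Since 10 > old gcd 2, the gcd CAN increase (e.g., set N[4] = 10).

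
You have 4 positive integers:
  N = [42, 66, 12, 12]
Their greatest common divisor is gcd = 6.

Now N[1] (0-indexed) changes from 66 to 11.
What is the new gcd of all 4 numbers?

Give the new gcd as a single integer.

Numbers: [42, 66, 12, 12], gcd = 6
Change: index 1, 66 -> 11
gcd of the OTHER numbers (without index 1): gcd([42, 12, 12]) = 6
New gcd = gcd(g_others, new_val) = gcd(6, 11) = 1

Answer: 1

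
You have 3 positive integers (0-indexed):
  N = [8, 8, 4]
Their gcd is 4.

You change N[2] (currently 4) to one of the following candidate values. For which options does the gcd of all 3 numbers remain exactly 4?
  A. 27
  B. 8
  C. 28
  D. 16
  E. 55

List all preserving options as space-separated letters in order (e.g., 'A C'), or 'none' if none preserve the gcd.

Answer: C

Derivation:
Old gcd = 4; gcd of others (without N[2]) = 8
New gcd for candidate v: gcd(8, v). Preserves old gcd iff gcd(8, v) = 4.
  Option A: v=27, gcd(8,27)=1 -> changes
  Option B: v=8, gcd(8,8)=8 -> changes
  Option C: v=28, gcd(8,28)=4 -> preserves
  Option D: v=16, gcd(8,16)=8 -> changes
  Option E: v=55, gcd(8,55)=1 -> changes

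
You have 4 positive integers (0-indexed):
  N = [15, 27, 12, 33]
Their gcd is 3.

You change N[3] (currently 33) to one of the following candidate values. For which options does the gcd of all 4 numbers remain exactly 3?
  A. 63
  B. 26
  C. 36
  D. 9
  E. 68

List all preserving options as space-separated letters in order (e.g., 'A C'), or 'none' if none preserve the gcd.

Answer: A C D

Derivation:
Old gcd = 3; gcd of others (without N[3]) = 3
New gcd for candidate v: gcd(3, v). Preserves old gcd iff gcd(3, v) = 3.
  Option A: v=63, gcd(3,63)=3 -> preserves
  Option B: v=26, gcd(3,26)=1 -> changes
  Option C: v=36, gcd(3,36)=3 -> preserves
  Option D: v=9, gcd(3,9)=3 -> preserves
  Option E: v=68, gcd(3,68)=1 -> changes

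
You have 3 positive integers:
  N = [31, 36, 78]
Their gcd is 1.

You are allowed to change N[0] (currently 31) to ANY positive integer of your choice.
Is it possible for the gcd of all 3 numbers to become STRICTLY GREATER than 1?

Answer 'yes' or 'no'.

Answer: yes

Derivation:
Current gcd = 1
gcd of all OTHER numbers (without N[0]=31): gcd([36, 78]) = 6
The new gcd after any change is gcd(6, new_value).
This can be at most 6.
Since 6 > old gcd 1, the gcd CAN increase (e.g., set N[0] = 6).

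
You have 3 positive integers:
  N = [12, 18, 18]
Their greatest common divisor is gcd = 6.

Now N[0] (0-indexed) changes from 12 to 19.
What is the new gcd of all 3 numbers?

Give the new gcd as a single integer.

Numbers: [12, 18, 18], gcd = 6
Change: index 0, 12 -> 19
gcd of the OTHER numbers (without index 0): gcd([18, 18]) = 18
New gcd = gcd(g_others, new_val) = gcd(18, 19) = 1

Answer: 1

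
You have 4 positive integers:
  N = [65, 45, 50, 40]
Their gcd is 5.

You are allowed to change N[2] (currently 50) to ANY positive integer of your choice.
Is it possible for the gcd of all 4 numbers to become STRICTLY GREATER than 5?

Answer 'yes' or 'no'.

Answer: no

Derivation:
Current gcd = 5
gcd of all OTHER numbers (without N[2]=50): gcd([65, 45, 40]) = 5
The new gcd after any change is gcd(5, new_value).
This can be at most 5.
Since 5 = old gcd 5, the gcd can only stay the same or decrease.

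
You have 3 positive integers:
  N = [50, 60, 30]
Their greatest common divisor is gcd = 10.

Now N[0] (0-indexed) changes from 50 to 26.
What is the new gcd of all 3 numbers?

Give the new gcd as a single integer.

Answer: 2

Derivation:
Numbers: [50, 60, 30], gcd = 10
Change: index 0, 50 -> 26
gcd of the OTHER numbers (without index 0): gcd([60, 30]) = 30
New gcd = gcd(g_others, new_val) = gcd(30, 26) = 2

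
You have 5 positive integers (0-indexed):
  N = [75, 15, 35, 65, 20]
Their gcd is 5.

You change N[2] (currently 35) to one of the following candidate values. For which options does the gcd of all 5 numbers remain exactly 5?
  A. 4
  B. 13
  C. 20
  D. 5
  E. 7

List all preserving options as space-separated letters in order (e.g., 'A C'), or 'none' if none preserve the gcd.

Old gcd = 5; gcd of others (without N[2]) = 5
New gcd for candidate v: gcd(5, v). Preserves old gcd iff gcd(5, v) = 5.
  Option A: v=4, gcd(5,4)=1 -> changes
  Option B: v=13, gcd(5,13)=1 -> changes
  Option C: v=20, gcd(5,20)=5 -> preserves
  Option D: v=5, gcd(5,5)=5 -> preserves
  Option E: v=7, gcd(5,7)=1 -> changes

Answer: C D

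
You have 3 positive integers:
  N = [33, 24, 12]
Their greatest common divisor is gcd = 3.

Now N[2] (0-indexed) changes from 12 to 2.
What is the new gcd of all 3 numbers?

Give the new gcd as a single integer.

Answer: 1

Derivation:
Numbers: [33, 24, 12], gcd = 3
Change: index 2, 12 -> 2
gcd of the OTHER numbers (without index 2): gcd([33, 24]) = 3
New gcd = gcd(g_others, new_val) = gcd(3, 2) = 1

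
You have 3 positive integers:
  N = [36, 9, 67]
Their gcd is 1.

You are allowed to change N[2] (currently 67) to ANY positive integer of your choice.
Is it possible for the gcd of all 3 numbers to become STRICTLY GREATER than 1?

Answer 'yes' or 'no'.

Answer: yes

Derivation:
Current gcd = 1
gcd of all OTHER numbers (without N[2]=67): gcd([36, 9]) = 9
The new gcd after any change is gcd(9, new_value).
This can be at most 9.
Since 9 > old gcd 1, the gcd CAN increase (e.g., set N[2] = 9).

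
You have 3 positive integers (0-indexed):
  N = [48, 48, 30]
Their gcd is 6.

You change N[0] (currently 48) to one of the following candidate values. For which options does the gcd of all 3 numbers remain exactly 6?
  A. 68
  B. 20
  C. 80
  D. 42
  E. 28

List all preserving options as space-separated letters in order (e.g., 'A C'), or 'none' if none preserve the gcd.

Answer: D

Derivation:
Old gcd = 6; gcd of others (without N[0]) = 6
New gcd for candidate v: gcd(6, v). Preserves old gcd iff gcd(6, v) = 6.
  Option A: v=68, gcd(6,68)=2 -> changes
  Option B: v=20, gcd(6,20)=2 -> changes
  Option C: v=80, gcd(6,80)=2 -> changes
  Option D: v=42, gcd(6,42)=6 -> preserves
  Option E: v=28, gcd(6,28)=2 -> changes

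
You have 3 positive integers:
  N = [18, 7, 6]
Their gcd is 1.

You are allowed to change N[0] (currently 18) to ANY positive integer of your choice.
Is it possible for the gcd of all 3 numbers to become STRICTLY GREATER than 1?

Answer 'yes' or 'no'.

Answer: no

Derivation:
Current gcd = 1
gcd of all OTHER numbers (without N[0]=18): gcd([7, 6]) = 1
The new gcd after any change is gcd(1, new_value).
This can be at most 1.
Since 1 = old gcd 1, the gcd can only stay the same or decrease.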